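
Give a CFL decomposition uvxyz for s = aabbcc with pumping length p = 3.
u='aa', v='b', x='b', y='c', z='c'

For s = aabbcc with pumping length p = 3:

One valid decomposition:
- u = 'aa'
- v = 'b'
- x = 'b'
- y = 'c'
- z = 'c'

Verification:
- uvxyz = 'aa' + 'b' + 'b' + 'c' + 'c' = aabbcc ✓
- |vxy| = |'bbc'| = 3 ≤ 3 ✓
- |vy| = |'bc'| = 2 > 0 ✓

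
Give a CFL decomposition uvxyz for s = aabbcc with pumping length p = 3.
u='aa', v='b', x='b', y='c', z='c'

For s = aabbcc with pumping length p = 3:

One valid decomposition:
- u = 'aa'
- v = 'b'
- x = 'b'
- y = 'c'
- z = 'c'

Verification:
- uvxyz = 'aa' + 'b' + 'b' + 'c' + 'c' = aabbcc ✓
- |vxy| = |'bbc'| = 3 ≤ 3 ✓
- |vy| = |'bc'| = 2 > 0 ✓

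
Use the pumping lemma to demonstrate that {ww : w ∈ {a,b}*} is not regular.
Assume for contradiction that L is regular, and let p ≥ 1 be the pumping length given by the pumping lemma.
Choose s = a^p b a^p b. Then s ∈ L (take w = a^p b) and |s| = 2p + 2 ≥ p.
By the pumping lemma, s = xyz for some x, y, z with |xy| ≤ p, |y| ≥ 1, and xy^i z ∈ L for every i ≥ 0.
Since |xy| ≤ p and the first p symbols of s are all a's, y = a^k for some k with 1 ≤ k ≤ p.

Take i = 2: t = xy²z = a^(p + k) b a^p b.
Suppose t = uu for some string u. The string t contains exactly two b's and ends in b, so u contains exactly one b and ends in b; hence u = a^j b for some j, and uu = a^j b a^j b. Comparing with t = a^(p + k) b a^p b forces j = p + k (first block) and j = p (second block), which is impossible since k ≥ 1. So t ∉ L.

This contradicts the pumping lemma, which requires xy^i z ∈ L for all i ≥ 0.
Hence L = {ww : w ∈ {a,b}*} is not regular. ∎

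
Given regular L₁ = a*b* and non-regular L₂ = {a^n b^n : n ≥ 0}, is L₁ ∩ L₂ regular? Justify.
No — L₁ ∩ L₂ is not regular.

Every string a^n b^n already lies in a*b*, so L₁ ∩ L₂ = {a^n b^n : n ≥ 0} = L₂ itself, which is the standard non-regular language (pump s = a^p b^p).

Note that the bare facts "L₁ regular, L₂ non-regular" do not settle the question by themselves: the closure of regular languages under ∪, ∩, complement and difference applies only when BOTH operands are regular. With a non-regular operand the result can come out regular or non-regular depending on the specific languages, so one has to work out L₁ ∩ L₂ for this particular pair, as above.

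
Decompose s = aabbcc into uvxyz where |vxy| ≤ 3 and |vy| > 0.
u='aa', v='b', x='b', y='c', z='c'

For s = aabbcc with pumping length p = 3:

One valid decomposition:
- u = 'aa'
- v = 'b'
- x = 'b'
- y = 'c'
- z = 'c'

Verification:
- uvxyz = 'aa' + 'b' + 'b' + 'c' + 'c' = aabbcc ✓
- |vxy| = |'bbc'| = 3 ≤ 3 ✓
- |vy| = |'bc'| = 2 > 0 ✓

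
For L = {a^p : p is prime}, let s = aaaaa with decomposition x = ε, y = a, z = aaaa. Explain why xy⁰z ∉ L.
xy⁰z = aaaa ∉ L

Pumping with i = 0 replaces y = a by y⁰ = ε:
- Original: s = xyz = aaaaa; aaaaa has length 5, which is prime, so it is in L
- Pumped: xy⁰z = ε · ε · aaaa = aaaa
- aaaa has length 4 = 2 × 2, which is not prime, so it is not in L

The pumping lemma would require xy⁰z ∈ L, so this decomposition yields a contradiction.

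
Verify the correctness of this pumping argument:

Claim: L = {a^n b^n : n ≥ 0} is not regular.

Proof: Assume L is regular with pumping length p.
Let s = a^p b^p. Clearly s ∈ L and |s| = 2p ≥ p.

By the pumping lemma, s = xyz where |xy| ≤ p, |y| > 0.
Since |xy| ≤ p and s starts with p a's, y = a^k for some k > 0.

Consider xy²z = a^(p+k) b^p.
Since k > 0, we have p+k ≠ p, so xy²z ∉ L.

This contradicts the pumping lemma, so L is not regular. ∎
The proof is correct.

This proof is valid because:
1. The string s = a^p b^p is correctly in L
2. The decomposition analysis is correct: y must consist only of a's
3. The contradiction is valid: pumping increases a's but not b's
4. The conclusion follows logically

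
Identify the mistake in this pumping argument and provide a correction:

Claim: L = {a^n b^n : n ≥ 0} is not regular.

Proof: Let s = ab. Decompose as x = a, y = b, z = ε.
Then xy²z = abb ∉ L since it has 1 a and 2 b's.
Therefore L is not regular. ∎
Error: The string s = ab might be shorter than the pumping length p.

Correction: Choose s = a^p b^p to ensure |s| ≥ p. Also, the decomposition is wrong: with |xy| ≤ p, y cannot include b's when s starts with p a's.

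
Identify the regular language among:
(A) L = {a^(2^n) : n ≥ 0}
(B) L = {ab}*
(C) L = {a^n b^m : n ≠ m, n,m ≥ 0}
(B) {ab}*

(B) L = {ab}* is regular.

This can be recognized by a finite automaton (DFA/NFA).
Regular expressions like {ab}* define regular languages.

The other choices are not regular:
- {a^(2^n) : n ≥ 0}: After pumping, length is no longer a power of 2
- {a^n b^m : n ≠ m, n,m ≥ 0}: After pumping a's, we can make n = m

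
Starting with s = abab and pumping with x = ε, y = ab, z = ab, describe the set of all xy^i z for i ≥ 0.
{xy^i z : i ≥ 0} = {(ab)^(i+1) : i ≥ 0} = {ab, abab, ababab, ...}

With x = ε, y = ab, z = ab: Pumping 'ab' gives strings of alternating a's and b's.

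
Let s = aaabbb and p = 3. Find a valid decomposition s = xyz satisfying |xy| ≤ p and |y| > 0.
x = 'aa', y = 'a', z = 'bbb'

For s = aaabbb and p = 3, one valid decomposition is:
- x = 'aa' (length 2)
- y = 'a' (length 1)
- z = 'bbb' (length 3)

Verification:
- xyz = 'aa' + 'a' + 'bbb' = aaabbb ✓
- |xy| = 3 ≤ 3 ✓
- |y| = 1 > 0 ✓

All pumping lemma constraints are satisfied.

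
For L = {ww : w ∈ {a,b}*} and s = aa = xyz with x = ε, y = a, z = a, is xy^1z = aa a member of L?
Yes

xy¹z = ε · a · a = aa.
aa splits into halves a · a, which are equal, so it is in L (w = a).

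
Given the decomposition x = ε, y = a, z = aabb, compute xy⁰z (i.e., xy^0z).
aabb

Given x = '', y = 'a', z = 'aabb' and i = 0:

xy^0z = x + y·y·...·y (0 times) + z
       = '' + 'a'^0 + 'aabb'
       = '' + '' + 'aabb'
       = 'aabb'

The pumped string is 'aabb' with length 4.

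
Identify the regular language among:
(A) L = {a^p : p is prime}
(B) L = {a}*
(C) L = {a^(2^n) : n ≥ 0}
(B) {a}*

(B) L = {a}* is regular.

This can be recognized by a finite automaton (DFA/NFA).
Regular expressions like {a}* define regular languages.

The other choices are not regular:
- {a^p : p is prime}: After pumping, the length becomes composite
- {a^(2^n) : n ≥ 0}: After pumping, length is no longer a power of 2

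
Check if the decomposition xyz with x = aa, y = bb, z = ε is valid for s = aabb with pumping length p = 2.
Violated: |xy| ≤ p

The decomposition x = aa, y = bb, z = ε for s = aabb with p = 2
violates the constraint: |xy| ≤ p

|xy| = |aabb| = 4 > 2 = p. The decomposition puts too many characters in xy.

Pumping lemma constraints:
1. xyz = s (decomposition is valid)
2. |xy| ≤ p
3. |y| > 0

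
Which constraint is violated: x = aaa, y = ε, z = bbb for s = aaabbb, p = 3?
Violated: |y| > 0

The decomposition x = aaa, y = ε, z = bbb for s = aaabbb with p = 3
violates the constraint: |y| > 0

|y| = 0, but the pumping lemma requires |y| > 0 (y must be non-empty).

Pumping lemma constraints:
1. xyz = s (decomposition is valid)
2. |xy| ≤ p
3. |y| > 0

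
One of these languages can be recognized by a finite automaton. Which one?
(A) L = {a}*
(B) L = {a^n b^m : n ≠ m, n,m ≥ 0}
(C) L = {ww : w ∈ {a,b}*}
(A) {a}*

(A) L = {a}* is regular.

This can be recognized by a finite automaton (DFA/NFA).
Regular expressions like {a}* define regular languages.

The other choices are not regular:
- {ww : w ∈ {a,b}*}: After pumping, the two halves no longer match
- {a^n b^m : n ≠ m, n,m ≥ 0}: After pumping a's, we can make n = m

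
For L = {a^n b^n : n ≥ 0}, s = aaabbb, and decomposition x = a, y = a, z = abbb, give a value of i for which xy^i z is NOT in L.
i = 2

xy²z = a · aa · abbb = aaaabbb; aaaabbb has 4 a's and 3 b's; 4 ≠ 3, so it is not in L.
(Other choices also work, e.g. i = 0, 3; only i = 1 is guaranteed to stay in L since xy¹z = s.)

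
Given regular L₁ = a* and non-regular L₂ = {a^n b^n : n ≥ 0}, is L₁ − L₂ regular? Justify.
Yes — L₁ − L₂ is regular.

The only string of a* that lies in {a^n b^n} is ε, so L₁ − L₂ = a* − {ε} = a⁺ = aa*, which is regular.

Note that the bare facts "L₁ regular, L₂ non-regular" do not settle the question by themselves: the closure of regular languages under ∪, ∩, complement and difference applies only when BOTH operands are regular. With a non-regular operand the result can come out regular or non-regular depending on the specific languages, so one has to work out L₁ − L₂ for this particular pair, as above.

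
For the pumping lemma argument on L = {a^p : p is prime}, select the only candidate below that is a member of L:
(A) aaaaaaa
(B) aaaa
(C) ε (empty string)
(A) aaaaaaa

The pumping lemma is applied to a string s that lies in L, so first check membership of each option:
- (A) aaaaaaa has length 7, which is prime, so it is in L ✓
- (B) aaaa has length 4 = 2 × 2, which is not prime, so it is not in L ✗
- (C) ε has length 0, which is not prime, so it is not in L ✗

Only (A) aaaaaaa is in L, so it is the only candidate that could play the role of s.
(In a complete proof one picks s in terms of the pumping length p so that |s| ≥ p is guaranteed; a fixed string like aaaaaaa illustrates the shape of such an s.)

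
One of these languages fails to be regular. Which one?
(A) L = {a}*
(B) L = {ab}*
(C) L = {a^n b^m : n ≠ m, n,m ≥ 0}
(C) {a^n b^m : n ≠ m, n,m ≥ 0}

(C) L = {a^n b^m : n ≠ m, n,m ≥ 0} is NOT regular.

The pumping lemma can be used to prove this:
After pumping a's, we can make n = m

The other languages are regular because they can be recognized by finite automata.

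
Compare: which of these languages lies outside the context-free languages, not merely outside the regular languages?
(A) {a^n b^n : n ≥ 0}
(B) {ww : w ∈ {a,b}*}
(B) {ww : w ∈ {a,b}*}

(B) {ww : w ∈ {a,b}*} requires the CFL pumping lemma.

- {a^n b^n : n ≥ 0} is context-free (but not regular)
  • Can be shown non-regular with the regular pumping lemma
  • After pumping, the number of a's and b's become unequal

- {ww : w ∈ {a,b}*} is NOT context-free
  • Requires the CFL pumping lemma to prove
  • Even a PDA cannot compare two arbitrary halves symbol by symbol; CFL pumping on a^p b^p a^p b^p fails

The CFL pumping lemma is "stronger" in that it can prove non-membership
in the larger class of context-free languages.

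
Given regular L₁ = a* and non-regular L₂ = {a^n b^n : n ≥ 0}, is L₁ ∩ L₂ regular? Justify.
Yes — L₁ ∩ L₂ is regular.

A string of a* contains no b's, and the only string of {a^n b^n} with no b's is ε (n = 0). So L₁ ∩ L₂ = {ε}, a finite language, which is regular.

Note that the bare facts "L₁ regular, L₂ non-regular" do not settle the question by themselves: the closure of regular languages under ∪, ∩, complement and difference applies only when BOTH operands are regular. With a non-regular operand the result can come out regular or non-regular depending on the specific languages, so one has to work out L₁ ∩ L₂ for this particular pair, as above.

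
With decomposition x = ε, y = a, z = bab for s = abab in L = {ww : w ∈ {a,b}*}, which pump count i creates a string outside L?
i = 3

xy³z = ε · aaa · bab = aaabab; aaabab has length 6; its halves are aaa and bab, which differ, so it is not in L.
(Other choices also work, e.g. i = 0, 2; only i = 1 is guaranteed to stay in L since xy¹z = s.)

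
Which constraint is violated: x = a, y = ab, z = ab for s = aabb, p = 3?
Violated: xyz = s

The decomposition x = a, y = ab, z = ab for s = aabb with p = 3
violates the constraint: xyz = s

xyz = 'a' + 'ab' + 'ab' = 'aabab' ≠ 'aabb' = s. The decomposition doesn't reconstruct s.

Pumping lemma constraints:
1. xyz = s (decomposition is valid)
2. |xy| ≤ p
3. |y| > 0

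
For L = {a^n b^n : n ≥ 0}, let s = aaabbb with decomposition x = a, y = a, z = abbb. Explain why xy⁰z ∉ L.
xy⁰z = aabbb ∉ L

Pumping with i = 0 replaces y = a by y⁰ = ε:
- Original: s = xyz = aaabbb; aaabbb = a^3 b^3 has equal counts (3 = 3), so it is in L
- Pumped: xy⁰z = a · ε · abbb = aabbb
- aabbb has 2 a's and 3 b's; 2 ≠ 3, so it is not in L

The pumping lemma would require xy⁰z ∈ L, so this decomposition yields a contradiction.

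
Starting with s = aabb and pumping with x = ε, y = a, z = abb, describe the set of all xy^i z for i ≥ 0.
{xy^i z : i ≥ 0} = {a^(i+1) b^2 : i ≥ 0} = {abb, aabb, aaabb, ...}

With x = ε, y = a, z = abb: Starting with aabb and pumping the first 'a' (z = abb keeps the second 'a'), we get strings with i+1 a's followed by 2 b's for i = 0, 1, 2, ...; note bb is not produced because z always contributes one a.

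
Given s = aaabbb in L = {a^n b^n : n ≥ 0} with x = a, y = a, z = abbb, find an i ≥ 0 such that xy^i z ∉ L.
i = 3

xy³z = a · aaa · abbb = aaaaabbb; aaaaabbb has 5 a's and 3 b's; 5 ≠ 3, so it is not in L.
(Other choices also work, e.g. i = 0, 2; only i = 1 is guaranteed to stay in L since xy¹z = s.)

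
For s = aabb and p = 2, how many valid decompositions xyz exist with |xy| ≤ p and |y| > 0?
3

For s = 'aabb' with pumping length p = 2:

Constraints: |xy| ≤ 2, |y| > 0

Valid decompositions (|xy| ≤ p, |y| ≥ 1):
  • x='', y='a', z='abb'
  • x='a', y='a', z='bb'
  • x='', y='aa', z='bb'

Total count: 3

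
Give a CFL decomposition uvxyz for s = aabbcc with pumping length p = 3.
u='aa', v='b', x='b', y='c', z='c'

For s = aabbcc with pumping length p = 3:

One valid decomposition:
- u = 'aa'
- v = 'b'
- x = 'b'
- y = 'c'
- z = 'c'

Verification:
- uvxyz = 'aa' + 'b' + 'b' + 'c' + 'c' = aabbcc ✓
- |vxy| = |'bbc'| = 3 ≤ 3 ✓
- |vy| = |'bc'| = 2 > 0 ✓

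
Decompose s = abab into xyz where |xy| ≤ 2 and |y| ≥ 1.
x = 'a', y = 'b', z = 'ab'

For s = abab and p = 2, one valid decomposition is:
- x = 'a' (length 1)
- y = 'b' (length 1)
- z = 'ab' (length 2)

Verification:
- xyz = 'a' + 'b' + 'ab' = abab ✓
- |xy| = 2 ≤ 2 ✓
- |y| = 1 > 0 ✓

All pumping lemma constraints are satisfied.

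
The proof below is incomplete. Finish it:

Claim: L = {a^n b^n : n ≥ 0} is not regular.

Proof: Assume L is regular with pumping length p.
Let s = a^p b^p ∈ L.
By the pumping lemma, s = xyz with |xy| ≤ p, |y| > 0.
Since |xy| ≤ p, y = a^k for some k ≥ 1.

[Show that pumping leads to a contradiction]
Consider xy²z = a^(p+k) b^p.

Since k ≥ 1, we have p + k > p.
So xy²z has more a's than b's: (p+k) a's vs p b's.
This means xy²z ∉ L because a^n b^n requires equal counts.

This contradicts the pumping lemma which states xy²z ∈ L.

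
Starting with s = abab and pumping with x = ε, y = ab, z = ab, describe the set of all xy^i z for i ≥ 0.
{xy^i z : i ≥ 0} = {(ab)^(i+1) : i ≥ 0} = {ab, abab, ababab, ...}

With x = ε, y = ab, z = ab: Pumping 'ab' gives strings of alternating a's and b's.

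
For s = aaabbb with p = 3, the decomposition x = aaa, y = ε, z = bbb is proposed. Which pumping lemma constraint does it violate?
Violated: |y| > 0

The decomposition x = aaa, y = ε, z = bbb for s = aaabbb with p = 3
violates the constraint: |y| > 0

|y| = 0, but the pumping lemma requires |y| > 0 (y must be non-empty).

Pumping lemma constraints:
1. xyz = s (decomposition is valid)
2. |xy| ≤ p
3. |y| > 0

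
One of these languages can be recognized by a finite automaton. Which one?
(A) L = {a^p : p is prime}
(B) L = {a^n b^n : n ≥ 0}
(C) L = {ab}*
(C) {ab}*

(C) L = {ab}* is regular.

This can be recognized by a finite automaton (DFA/NFA).
Regular expressions like {ab}* define regular languages.

The other choices are not regular:
- {a^p : p is prime}: After pumping, the length becomes composite
- {a^n b^n : n ≥ 0}: After pumping, the number of a's and b's become unequal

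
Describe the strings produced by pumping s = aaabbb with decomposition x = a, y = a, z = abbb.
{xy^i z : i ≥ 0} = {a^(2+i) b^3 : i ≥ 0} = {aabbb, aaabbb, aaaabbb, ...}

With x = a, y = a, z = abbb: Starting with aaabbb and pumping the second 'a', we get strings with 2+i a's followed by 3 b's for i = 0, 1, 2, ...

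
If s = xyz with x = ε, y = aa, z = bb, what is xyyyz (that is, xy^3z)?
aaaaaabb

Given x = '', y = 'aa', z = 'bb' and i = 3:

xy^3z = x + y·y·...·y (3 times) + z
       = '' + 'aa'^3 + 'bb'
       = '' + 'aaaaaa' + 'bb'
       = 'aaaaaabb'

The pumped string is 'aaaaaabb' with length 8.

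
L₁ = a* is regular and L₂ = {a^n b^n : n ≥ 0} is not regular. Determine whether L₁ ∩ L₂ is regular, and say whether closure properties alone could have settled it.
Yes — L₁ ∩ L₂ is regular.

A string of a* contains no b's, and the only string of {a^n b^n} with no b's is ε (n = 0). So L₁ ∩ L₂ = {ε}, a finite language, which is regular.

Note that the bare facts "L₁ regular, L₂ non-regular" do not settle the question by themselves: the closure of regular languages under ∪, ∩, complement and difference applies only when BOTH operands are regular. With a non-regular operand the result can come out regular or non-regular depending on the specific languages, so one has to work out L₁ ∩ L₂ for this particular pair, as above.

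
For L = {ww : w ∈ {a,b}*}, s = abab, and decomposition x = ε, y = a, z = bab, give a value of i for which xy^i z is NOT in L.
i = 2

xy²z = ε · aa · bab = aabab; aabab has odd length 5, so it cannot be written as ww and is not in L.
(Other choices also work, e.g. i = 0, 3; only i = 1 is guaranteed to stay in L since xy¹z = s.)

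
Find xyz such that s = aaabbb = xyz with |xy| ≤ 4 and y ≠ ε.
x = 'a', y = 'aa', z = 'bbb'

For s = aaabbb and p = 4, one valid decomposition is:
- x = 'a' (length 1)
- y = 'aa' (length 2)
- z = 'bbb' (length 3)

Verification:
- xyz = 'a' + 'aa' + 'bbb' = aaabbb ✓
- |xy| = 3 ≤ 4 ✓
- |y| = 2 > 0 ✓

All pumping lemma constraints are satisfied.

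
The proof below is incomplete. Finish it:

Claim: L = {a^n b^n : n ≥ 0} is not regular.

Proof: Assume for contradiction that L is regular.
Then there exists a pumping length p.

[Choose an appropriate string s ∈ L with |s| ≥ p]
s = a^p b^p

This string is in L (has equal a's and b's) and has length 2p ≥ p.
Any decomposition xyz with |xy| ≤ p means y consists only of a's,
so pumping will unbalance the counts.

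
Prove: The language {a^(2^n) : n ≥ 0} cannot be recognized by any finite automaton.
Assume for contradiction that L is regular, and let p ≥ 1 be the pumping length given by the pumping lemma.
Choose s = a^(2^p). Then s ∈ L and |s| = 2^p ≥ p.
By the pumping lemma, s = xyz for some x, y, z with |xy| ≤ p, |y| ≥ 1, and xy^i z ∈ L for every i ≥ 0.
Here y = a^k for some k with 1 ≤ k ≤ |xy| ≤ p, and p < 2^p.

Take i = 2: |xy²z| = 2^p + k.
Now 2^p < 2^p + k ≤ 2^p + p < 2^p + 2^p = 2^(p+1).
So |xy²z| lies strictly between the consecutive powers of two 2^p and 2^(p+1), hence is not a power of 2, and xy²z ∉ L.

This contradicts the pumping lemma, which requires xy^i z ∈ L for all i ≥ 0.
Hence L = {a^(2^n) : n ≥ 0} is not regular. ∎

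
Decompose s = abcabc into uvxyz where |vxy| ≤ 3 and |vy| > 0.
u='ab', v='c', x='a', y='b', z='c'

For s = abcabc with pumping length p = 3:

One valid decomposition:
- u = 'ab'
- v = 'c'
- x = 'a'
- y = 'b'
- z = 'c'

Verification:
- uvxyz = 'ab' + 'c' + 'a' + 'b' + 'c' = abcabc ✓
- |vxy| = |'cab'| = 3 ≤ 3 ✓
- |vy| = |'cb'| = 2 > 0 ✓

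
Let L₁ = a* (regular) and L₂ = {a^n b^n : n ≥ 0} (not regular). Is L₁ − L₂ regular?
Yes — L₁ − L₂ is regular.

The only string of a* that lies in {a^n b^n} is ε, so L₁ − L₂ = a* − {ε} = a⁺ = aa*, which is regular.

Note that the bare facts "L₁ regular, L₂ non-regular" do not settle the question by themselves: the closure of regular languages under ∪, ∩, complement and difference applies only when BOTH operands are regular. With a non-regular operand the result can come out regular or non-regular depending on the specific languages, so one has to work out L₁ − L₂ for this particular pair, as above.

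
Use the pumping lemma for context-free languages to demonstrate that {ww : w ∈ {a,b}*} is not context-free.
Assume for contradiction that L is context-free, and let p ≥ 1 be the pumping length given by the pumping lemma for CFLs.
Choose s = a^p b^p a^p b^p. Then s ∈ L (take w = a^p b^p) and |s| = 4p ≥ p.
By the CFL pumping lemma, s = uvxyz for some u, v, x, y, z with |vxy| ≤ p, |vy| ≥ 1, and uv^i xy^i z ∈ L for every i ≥ 0.

Write s as four blocks A₁ B₁ A₂ B₂ with A₁ = A₂ = a^p and B₁ = B₂ = b^p. Since |vxy| ≤ p, the window vxy lies inside at most two adjacent blocks. Take i = 0 and let t = uxz, so |t| = 4p − |vy| with 1 ≤ |vy| ≤ p. If |t| is odd, t ∉ L immediately, so assume |vy| is even (hence |vy| ≥ 2) and |t|/2 = 2p − |vy|/2, which satisfies p ≤ |t|/2 ≤ 2p − 1.

Case 1 (vxy inside A₁B₁): t = a^(p−j) b^(p−l) a^p b^p with j + l = |vy|. The second half of t has length < 2p, so it is a suffix of the trailing a^p b^p and ends in b; the first half is a^(p−j) b^(p−l) a^((j+l)/2), which ends in a because (j+l)/2 ≥ 1. The halves differ, so t ∉ L.

Case 2 (vxy inside B₁A₂, straddling the middle): t = a^p b^(p−j) a^(p−l) b^p with j + l = |vy|. If t = ww, then w is a prefix of t of length ≥ p, so w begins with a^p; and w is a suffix of t of length ≥ p, so w ends with b^p. That forces |w| ≥ 2p, contradicting |w| = |t|/2 ≤ 2p − 1. So t ∉ L.

Case 3 (vxy inside A₂B₂): t = a^p b^p a^(p−j) b^(p−l) with j + l = |vy|. The first half of t is a prefix of a^p b^p, so it begins with a; the second half is b^((j+l)/2) a^(p−j) b^(p−l), which begins with b. The halves differ, so t ∉ L.

In every case uv⁰xy⁰z = uxz ∉ L.

This contradicts the CFL pumping lemma, which requires uv^i xy^i z ∈ L for all i ≥ 0.
Hence L = {ww : w ∈ {a,b}*} is not context-free. ∎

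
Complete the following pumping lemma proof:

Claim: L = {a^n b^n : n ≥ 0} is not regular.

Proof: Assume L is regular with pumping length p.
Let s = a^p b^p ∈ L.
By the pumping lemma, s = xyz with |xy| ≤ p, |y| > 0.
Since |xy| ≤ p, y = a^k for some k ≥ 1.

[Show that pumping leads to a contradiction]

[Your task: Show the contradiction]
Consider xy²z = a^(p+k) b^p.

Since k ≥ 1, we have p + k > p.
So xy²z has more a's than b's: (p+k) a's vs p b's.
This means xy²z ∉ L because a^n b^n requires equal counts.

This contradicts the pumping lemma which states xy²z ∈ L.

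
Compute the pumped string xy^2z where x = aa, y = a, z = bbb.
aaaabbb

Given x = 'aa', y = 'a', z = 'bbb' and i = 2:

xy^2z = x + y·y·...·y (2 times) + z
       = 'aa' + 'a'^2 + 'bbb'
       = 'aa' + 'aa' + 'bbb'
       = 'aaaabbb'

The pumped string is 'aaaabbb' with length 7.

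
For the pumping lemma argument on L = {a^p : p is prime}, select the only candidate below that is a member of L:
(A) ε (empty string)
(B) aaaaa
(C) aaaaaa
(B) aaaaa

The pumping lemma is applied to a string s that lies in L, so first check membership of each option:
- (A) ε has length 0, which is not prime, so it is not in L ✗
- (B) aaaaa has length 5, which is prime, so it is in L ✓
- (C) aaaaaa has length 6 = 2 × 3, which is not prime, so it is not in L ✗

Only (B) aaaaa is in L, so it is the only candidate that could play the role of s.
(In a complete proof one picks s in terms of the pumping length p so that |s| ≥ p is guaranteed; a fixed string like aaaaa illustrates the shape of such an s.)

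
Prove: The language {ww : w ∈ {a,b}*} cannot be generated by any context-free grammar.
Assume for contradiction that L is context-free, and let p ≥ 1 be the pumping length given by the pumping lemma for CFLs.
Choose s = a^p b^p a^p b^p. Then s ∈ L (take w = a^p b^p) and |s| = 4p ≥ p.
By the CFL pumping lemma, s = uvxyz for some u, v, x, y, z with |vxy| ≤ p, |vy| ≥ 1, and uv^i xy^i z ∈ L for every i ≥ 0.

Write s as four blocks A₁ B₁ A₂ B₂ with A₁ = A₂ = a^p and B₁ = B₂ = b^p. Since |vxy| ≤ p, the window vxy lies inside at most two adjacent blocks. Take i = 0 and let t = uxz, so |t| = 4p − |vy| with 1 ≤ |vy| ≤ p. If |t| is odd, t ∉ L immediately, so assume |vy| is even (hence |vy| ≥ 2) and |t|/2 = 2p − |vy|/2, which satisfies p ≤ |t|/2 ≤ 2p − 1.

Case 1 (vxy inside A₁B₁): t = a^(p−j) b^(p−l) a^p b^p with j + l = |vy|. The second half of t has length < 2p, so it is a suffix of the trailing a^p b^p and ends in b; the first half is a^(p−j) b^(p−l) a^((j+l)/2), which ends in a because (j+l)/2 ≥ 1. The halves differ, so t ∉ L.

Case 2 (vxy inside B₁A₂, straddling the middle): t = a^p b^(p−j) a^(p−l) b^p with j + l = |vy|. If t = ww, then w is a prefix of t of length ≥ p, so w begins with a^p; and w is a suffix of t of length ≥ p, so w ends with b^p. That forces |w| ≥ 2p, contradicting |w| = |t|/2 ≤ 2p − 1. So t ∉ L.

Case 3 (vxy inside A₂B₂): t = a^p b^p a^(p−j) b^(p−l) with j + l = |vy|. The first half of t is a prefix of a^p b^p, so it begins with a; the second half is b^((j+l)/2) a^(p−j) b^(p−l), which begins with b. The halves differ, so t ∉ L.

In every case uv⁰xy⁰z = uxz ∉ L.

This contradicts the CFL pumping lemma, which requires uv^i xy^i z ∈ L for all i ≥ 0.
Hence L = {ww : w ∈ {a,b}*} is not context-free. ∎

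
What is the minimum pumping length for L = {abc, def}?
p = 4

For a finite language L, the pumping lemma holds vacuously if p > max|s| for s ∈ L.

The longest string in L = {abc, def} has length 3.
If p = 4, then no string s ∈ L has |s| ≥ p, so the condition is vacuously true.

The minimum pumping length is p = 4.

Why no smaller p works: for any p ≤ 3, the longest string s ∈ L has |s| = 3 ≥ p, so it would
have to be pumpable; but pumping up (i = 2, 3, ...) produces ever longer strings, which cannot all lie in the
finite language L. So the pumping property fails for every p ≤ 3.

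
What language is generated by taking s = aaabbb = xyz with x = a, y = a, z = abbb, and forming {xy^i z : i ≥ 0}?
{xy^i z : i ≥ 0} = {a^(2+i) b^3 : i ≥ 0} = {aabbb, aaabbb, aaaabbb, ...}

With x = a, y = a, z = abbb: Starting with aaabbb and pumping the second 'a', we get strings with 2+i a's followed by 3 b's for i = 0, 1, 2, ...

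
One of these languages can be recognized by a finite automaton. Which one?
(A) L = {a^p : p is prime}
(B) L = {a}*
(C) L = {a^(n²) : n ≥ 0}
(B) {a}*

(B) L = {a}* is regular.

This can be recognized by a finite automaton (DFA/NFA).
Regular expressions like {a}* define regular languages.

The other choices are not regular:
- {a^p : p is prime}: After pumping, the length becomes composite
- {a^(n²) : n ≥ 0}: After pumping, length is no longer a perfect square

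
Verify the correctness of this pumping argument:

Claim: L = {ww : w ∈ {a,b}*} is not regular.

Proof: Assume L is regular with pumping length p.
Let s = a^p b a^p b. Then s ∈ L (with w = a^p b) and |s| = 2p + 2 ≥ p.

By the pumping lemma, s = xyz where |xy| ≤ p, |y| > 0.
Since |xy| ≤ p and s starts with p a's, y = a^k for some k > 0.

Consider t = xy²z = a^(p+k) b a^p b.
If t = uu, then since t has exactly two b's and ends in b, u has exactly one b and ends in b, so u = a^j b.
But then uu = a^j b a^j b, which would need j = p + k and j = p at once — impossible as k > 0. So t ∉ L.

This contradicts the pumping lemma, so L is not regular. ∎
The proof is correct.

This proof is valid because:
1. s = a^p b a^p b is in L and is chosen in terms of p, so |s| ≥ p holds for every p
2. The decomposition analysis is correct: |xy| ≤ p forces y to lie inside the leading a's
3. The contradiction is valid: the argument shows a^(p+k) b a^p b cannot be split into two equal halves
4. The conclusion follows logically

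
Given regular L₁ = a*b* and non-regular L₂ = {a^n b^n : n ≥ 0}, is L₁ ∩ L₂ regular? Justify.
No — L₁ ∩ L₂ is not regular.

Every string a^n b^n already lies in a*b*, so L₁ ∩ L₂ = {a^n b^n : n ≥ 0} = L₂ itself, which is the standard non-regular language (pump s = a^p b^p).

Note that the bare facts "L₁ regular, L₂ non-regular" do not settle the question by themselves: the closure of regular languages under ∪, ∩, complement and difference applies only when BOTH operands are regular. With a non-regular operand the result can come out regular or non-regular depending on the specific languages, so one has to work out L₁ ∩ L₂ for this particular pair, as above.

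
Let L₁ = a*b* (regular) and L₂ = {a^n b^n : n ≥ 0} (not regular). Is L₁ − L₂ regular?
No — L₁ − L₂ is not regular.

a*b* − {a^n b^n} = {a^n b^m : n ≠ m}. If this were regular, then its complement intersected with a*b*, namely {a^n b^n : n ≥ 0}, would be regular too (closure under complement and intersection) — contradiction. So L₁ − L₂ is not regular.

Note that the bare facts "L₁ regular, L₂ non-regular" do not settle the question by themselves: the closure of regular languages under ∪, ∩, complement and difference applies only when BOTH operands are regular. With a non-regular operand the result can come out regular or non-regular depending on the specific languages, so one has to work out L₁ − L₂ for this particular pair, as above.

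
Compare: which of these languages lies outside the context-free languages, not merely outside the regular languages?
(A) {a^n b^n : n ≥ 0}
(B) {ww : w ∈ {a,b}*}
(B) {ww : w ∈ {a,b}*}

(B) {ww : w ∈ {a,b}*} requires the CFL pumping lemma.

- {a^n b^n : n ≥ 0} is context-free (but not regular)
  • Can be shown non-regular with the regular pumping lemma
  • After pumping, the number of a's and b's become unequal

- {ww : w ∈ {a,b}*} is NOT context-free
  • Requires the CFL pumping lemma to prove
  • Cannot verify equality of two arbitrary substrings

The CFL pumping lemma is "stronger" in that it can prove non-membership
in the larger class of context-free languages.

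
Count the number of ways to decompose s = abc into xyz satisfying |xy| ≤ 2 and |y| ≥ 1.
3

For s = 'abc' with pumping length p = 2:

Constraints: |xy| ≤ 2, |y| > 0

Valid decompositions (|xy| ≤ p, |y| ≥ 1):
  • x='', y='a', z='bc'
  • x='a', y='b', z='c'
  • x='', y='ab', z='c'

Total count: 3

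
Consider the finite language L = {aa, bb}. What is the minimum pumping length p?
p = 3

For a finite language L, the pumping lemma holds vacuously if p > max|s| for s ∈ L.

The longest string in L = {aa, bb} has length 2.
If p = 3, then no string s ∈ L has |s| ≥ p, so the condition is vacuously true.

The minimum pumping length is p = 3.

Why no smaller p works: for any p ≤ 2, the longest string s ∈ L has |s| = 2 ≥ p, so it would
have to be pumpable; but pumping up (i = 2, 3, ...) produces ever longer strings, which cannot all lie in the
finite language L. So the pumping property fails for every p ≤ 2.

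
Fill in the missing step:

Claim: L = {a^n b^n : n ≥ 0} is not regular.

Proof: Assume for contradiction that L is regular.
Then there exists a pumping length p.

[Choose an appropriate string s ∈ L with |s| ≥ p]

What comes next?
s = a^p b^p

This string is in L (has equal a's and b's) and has length 2p ≥ p.
Any decomposition xyz with |xy| ≤ p means y consists only of a's,
so pumping will unbalance the counts.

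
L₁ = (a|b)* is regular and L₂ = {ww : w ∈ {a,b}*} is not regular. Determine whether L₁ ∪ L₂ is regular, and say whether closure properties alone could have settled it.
Yes — L₁ ∪ L₂ is regular.

{ww} ⊆ (a|b)*, so L₁ ∪ L₂ = (a|b)*, which is regular.

Note that the bare facts "L₁ regular, L₂ non-regular" do not settle the question by themselves: the closure of regular languages under ∪, ∩, complement and difference applies only when BOTH operands are regular. With a non-regular operand the result can come out regular or non-regular depending on the specific languages, so one has to work out L₁ ∪ L₂ for this particular pair, as above.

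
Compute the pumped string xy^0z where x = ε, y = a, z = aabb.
aabb

Given x = '', y = 'a', z = 'aabb' and i = 0:

xy^0z = x + y·y·...·y (0 times) + z
       = '' + 'a'^0 + 'aabb'
       = '' + '' + 'aabb'
       = 'aabb'

The pumped string is 'aabb' with length 4.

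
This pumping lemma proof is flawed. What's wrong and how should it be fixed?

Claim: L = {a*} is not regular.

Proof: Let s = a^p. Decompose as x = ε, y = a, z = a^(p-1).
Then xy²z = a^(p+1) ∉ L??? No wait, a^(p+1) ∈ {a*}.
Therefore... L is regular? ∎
Error: The proof attempts to show a*  is not regular, but a* IS regular!

Correction: a* is a regular language (recognized by a simple DFA with one accepting state and self-loop on 'a'). The pumping lemma can only prove non-regularity, not regularity. For regular languages, pumping always works.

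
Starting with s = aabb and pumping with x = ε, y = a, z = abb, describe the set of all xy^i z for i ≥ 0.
{xy^i z : i ≥ 0} = {a^(i+1) b^2 : i ≥ 0} = {abb, aabb, aaabb, ...}

With x = ε, y = a, z = abb: Starting with aabb and pumping the first 'a' (z = abb keeps the second 'a'), we get strings with i+1 a's followed by 2 b's for i = 0, 1, 2, ...; note bb is not produced because z always contributes one a.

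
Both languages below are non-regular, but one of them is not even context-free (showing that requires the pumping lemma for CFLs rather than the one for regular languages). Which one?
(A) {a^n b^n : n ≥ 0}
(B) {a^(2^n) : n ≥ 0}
(B) {a^(2^n) : n ≥ 0}

(B) {a^(2^n) : n ≥ 0} requires the CFL pumping lemma.

- {a^n b^n : n ≥ 0} is context-free (but not regular)
  • Can be shown non-regular with the regular pumping lemma
  • After pumping, the number of a's and b's become unequal

- {a^(2^n) : n ≥ 0} is NOT context-free
  • Requires the CFL pumping lemma to prove
  • Gaps between powers of 2 grow exponentially

The CFL pumping lemma is "stronger" in that it can prove non-membership
in the larger class of context-free languages.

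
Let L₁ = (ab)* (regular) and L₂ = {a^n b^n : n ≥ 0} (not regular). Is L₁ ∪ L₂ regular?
No — L₁ ∪ L₂ is not regular.

Let U = (ab)* ∪ {a^n b^n}. If U were regular, then U ∩ aa*bb* would be regular (closure under intersection with a regular language). But (ab)* ∩ aa*bb* = {ab} and {a^n b^n} ∩ aa*bb* = {a^n b^n : n ≥ 1}, so U ∩ aa*bb* = {a^n b^n : n ≥ 1}, which is not regular. Hence U is not regular.

Note that the bare facts "L₁ regular, L₂ non-regular" do not settle the question by themselves: the closure of regular languages under ∪, ∩, complement and difference applies only when BOTH operands are regular. With a non-regular operand the result can come out regular or non-regular depending on the specific languages, so one has to work out L₁ ∪ L₂ for this particular pair, as above.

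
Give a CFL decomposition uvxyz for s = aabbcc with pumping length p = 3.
u='aa', v='b', x='b', y='c', z='c'

For s = aabbcc with pumping length p = 3:

One valid decomposition:
- u = 'aa'
- v = 'b'
- x = 'b'
- y = 'c'
- z = 'c'

Verification:
- uvxyz = 'aa' + 'b' + 'b' + 'c' + 'c' = aabbcc ✓
- |vxy| = |'bbc'| = 3 ≤ 3 ✓
- |vy| = |'bc'| = 2 > 0 ✓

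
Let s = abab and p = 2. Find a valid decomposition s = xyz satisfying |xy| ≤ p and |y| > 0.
x = 'a', y = 'b', z = 'ab'

For s = abab and p = 2, one valid decomposition is:
- x = 'a' (length 1)
- y = 'b' (length 1)
- z = 'ab' (length 2)

Verification:
- xyz = 'a' + 'b' + 'ab' = abab ✓
- |xy| = 2 ≤ 2 ✓
- |y| = 1 > 0 ✓

All pumping lemma constraints are satisfied.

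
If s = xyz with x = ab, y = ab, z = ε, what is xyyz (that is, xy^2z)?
ababab

Given x = 'ab', y = 'ab', z = '' and i = 2:

xy^2z = x + y·y·...·y (2 times) + z
       = 'ab' + 'ab'^2 + ''
       = 'ab' + 'abab' + ''
       = 'ababab'

The pumped string is 'ababab' with length 6.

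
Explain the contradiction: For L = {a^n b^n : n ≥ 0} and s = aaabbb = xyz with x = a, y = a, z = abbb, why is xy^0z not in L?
xy⁰z = aabbb ∉ L

Pumping with i = 0 replaces y = a by y⁰ = ε:
- Original: s = xyz = aaabbb; aaabbb = a^3 b^3 has equal counts (3 = 3), so it is in L
- Pumped: xy⁰z = a · ε · abbb = aabbb
- aabbb has 2 a's and 3 b's; 2 ≠ 3, so it is not in L

The pumping lemma would require xy⁰z ∈ L, so this decomposition yields a contradiction.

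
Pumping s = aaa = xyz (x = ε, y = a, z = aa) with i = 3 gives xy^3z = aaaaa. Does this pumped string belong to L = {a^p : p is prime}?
Yes

xy³z = ε · aaa · aa = aaaaa.
aaaaa has length 5, which is prime, so it is in L.
(A single pumped string landing in L is not a contradiction by itself; a non-regularity proof needs some i for which xy^i z ∉ L, for every admissible decomposition.)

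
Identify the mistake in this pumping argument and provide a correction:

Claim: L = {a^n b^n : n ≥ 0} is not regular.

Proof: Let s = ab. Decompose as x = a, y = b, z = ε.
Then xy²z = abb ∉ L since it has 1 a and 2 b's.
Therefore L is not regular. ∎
Error: The string s = ab might be shorter than the pumping length p.

Correction: Choose s = a^p b^p to ensure |s| ≥ p. Also, the decomposition is wrong: with |xy| ≤ p, y cannot include b's when s starts with p a's.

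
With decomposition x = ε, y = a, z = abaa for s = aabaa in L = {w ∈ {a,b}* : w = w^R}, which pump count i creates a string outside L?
i = 2

xy²z = ε · aa · abaa = aaabaa; aaabaa reversed is aabaaa ≠ aaabaa, so it is not a palindrome and is not in L.
(Other choices also work, e.g. i = 0, 3; only i = 1 is guaranteed to stay in L since xy¹z = s.)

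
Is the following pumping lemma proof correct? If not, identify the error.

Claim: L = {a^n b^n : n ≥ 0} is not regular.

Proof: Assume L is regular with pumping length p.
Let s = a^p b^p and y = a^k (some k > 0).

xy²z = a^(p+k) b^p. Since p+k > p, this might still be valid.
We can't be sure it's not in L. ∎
The proof is INCORRECT.

Error: The conclusion is wrong.
xy²z = a^(p+k) b^p is definitely NOT in L because the number of a's (p+k) ≠ number of b's (p).
The proof incorrectly doubts what is actually a valid contradiction.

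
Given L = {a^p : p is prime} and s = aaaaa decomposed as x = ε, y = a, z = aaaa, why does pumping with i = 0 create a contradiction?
xy⁰z = aaaa ∉ L

Pumping with i = 0 replaces y = a by y⁰ = ε:
- Original: s = xyz = aaaaa; aaaaa has length 5, which is prime, so it is in L
- Pumped: xy⁰z = ε · ε · aaaa = aaaa
- aaaa has length 4 = 2 × 2, which is not prime, so it is not in L

The pumping lemma would require xy⁰z ∈ L, so this decomposition yields a contradiction.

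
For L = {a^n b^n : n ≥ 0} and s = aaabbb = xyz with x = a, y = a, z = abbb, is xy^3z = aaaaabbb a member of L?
No

xy³z = a · aaa · abbb = aaaaabbb.
aaaaabbb has 5 a's and 3 b's; 5 ≠ 3, so it is not in L.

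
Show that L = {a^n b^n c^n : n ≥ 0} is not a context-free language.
Assume for contradiction that L is context-free, and let p ≥ 1 be the pumping length given by the pumping lemma for CFLs.
Choose s = a^p b^p c^p. Then s ∈ L and |s| = 3p ≥ p.
By the CFL pumping lemma, s = uvxyz for some u, v, x, y, z with |vxy| ≤ p, |vy| ≥ 1, and uv^i xy^i z ∈ L for every i ≥ 0.

Because |vxy| ≤ p, the window vxy cannot contain both an a and a c: any substring of s containing both must include the entire block b^p plus at least one a and one c, so it has length ≥ p + 2 > p.
Hence at least one of the letters a, c does not occur in vy at all.

Take i = 0: the string uxz is obtained from s by deleting |vy| ≥ 1 symbols, so |uxz| = 3p − |vy| < 3p.
But the letter (a or c) that does not occur in vy still occurs exactly p times in uxz. Every string of L with exactly p copies of some letter is a^p b^p c^p, of length 3p. Since |uxz| < 3p, uxz ∉ L.

This contradicts the CFL pumping lemma, which requires uv^i xy^i z ∈ L for all i ≥ 0.
Hence L = {a^n b^n c^n : n ≥ 0} is not context-free. ∎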